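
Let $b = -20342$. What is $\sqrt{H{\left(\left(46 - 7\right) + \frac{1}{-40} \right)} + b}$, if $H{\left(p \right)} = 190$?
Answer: $2 i \sqrt{5038} \approx 141.96 i$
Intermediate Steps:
$\sqrt{H{\left(\left(46 - 7\right) + \frac{1}{-40} \right)} + b} = \sqrt{190 - 20342} = \sqrt{-20152} = 2 i \sqrt{5038}$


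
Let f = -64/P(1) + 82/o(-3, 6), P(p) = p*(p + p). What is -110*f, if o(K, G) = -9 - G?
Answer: 12364/3 ≈ 4121.3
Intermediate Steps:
P(p) = 2*p² (P(p) = p*(2*p) = 2*p²)
f = -562/15 (f = -64/(2*1²) + 82/(-9 - 1*6) = -64/(2*1) + 82/(-9 - 6) = -64/2 + 82/(-15) = -64*½ + 82*(-1/15) = -32 - 82/15 = -562/15 ≈ -37.467)
-110*f = -110*(-562/15) = 12364/3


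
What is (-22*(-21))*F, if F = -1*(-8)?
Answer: 3696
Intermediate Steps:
F = 8
(-22*(-21))*F = -22*(-21)*8 = 462*8 = 3696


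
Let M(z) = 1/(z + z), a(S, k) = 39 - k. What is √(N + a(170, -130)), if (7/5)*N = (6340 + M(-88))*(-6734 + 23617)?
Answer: √7252919319261/308 ≈ 8743.9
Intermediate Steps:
M(z) = 1/(2*z)
N = 94193549185/1232 (N = 5*((6340 + (½)/(-88))*(-6734 + 23617))/7 = 5*((6340 + (½)*(-1/88))*16883)/7 = 5*((6340 - 1/176)*16883)/7 = 5*((1115839/176)*16883)/7 = (5/7)*(18838709837/176) = 94193549185/1232 ≈ 7.6456e+7)
√(N + a(170, -130)) = √(94193549185/1232 + (39 - 1*(-130))) = √(94193549185/1232 + (39 + 130)) = √(94193549185/1232 + 169) = √(94193757393/1232) = √7252919319261/308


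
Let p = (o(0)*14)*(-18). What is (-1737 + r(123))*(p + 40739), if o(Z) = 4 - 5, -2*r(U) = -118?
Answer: -68782898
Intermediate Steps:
r(U) = 59 (r(U) = -½*(-118) = 59)
o(Z) = -1
p = 252 (p = -1*14*(-18) = -14*(-18) = 252)
(-1737 + r(123))*(p + 40739) = (-1737 + 59)*(252 + 40739) = -1678*40991 = -68782898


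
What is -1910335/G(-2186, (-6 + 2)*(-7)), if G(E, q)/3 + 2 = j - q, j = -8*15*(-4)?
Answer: -382067/270 ≈ -1415.1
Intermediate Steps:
j = 480 (j = -120*(-4) = 480)
G(E, q) = 1434 - 3*q (G(E, q) = -6 + 3*(480 - q) = -6 + (1440 - 3*q) = 1434 - 3*q)
-1910335/G(-2186, (-6 + 2)*(-7)) = -1910335/(1434 - 3*(-6 + 2)*(-7)) = -1910335/(1434 - (-12)*(-7)) = -1910335/(1434 - 3*28) = -1910335/(1434 - 84) = -1910335/1350 = -1910335*1/1350 = -382067/270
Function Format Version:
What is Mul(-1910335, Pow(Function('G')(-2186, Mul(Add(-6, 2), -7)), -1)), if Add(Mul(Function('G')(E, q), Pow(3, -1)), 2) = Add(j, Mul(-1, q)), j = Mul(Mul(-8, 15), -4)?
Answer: Rational(-382067, 270) ≈ -1415.1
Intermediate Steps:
j = 480 (j = Mul(-120, -4) = 480)
Function('G')(E, q) = Add(1434, Mul(-3, q)) (Function('G')(E, q) = Add(-6, Mul(3, Add(480, Mul(-1, q)))) = Add(-6, Add(1440, Mul(-3, q))) = Add(1434, Mul(-3, q)))
Mul(-1910335, Pow(Function('G')(-2186, Mul(Add(-6, 2), -7)), -1)) = Mul(-1910335, Pow(Add(1434, Mul(-3, Mul(Add(-6, 2), -7))), -1)) = Mul(-1910335, Pow(Add(1434, Mul(-3, Mul(-4, -7))), -1)) = Mul(-1910335, Pow(Add(1434, Mul(-3, 28)), -1)) = Mul(-1910335, Pow(Add(1434, -84), -1)) = Mul(-1910335, Pow(1350, -1)) = Mul(-1910335, Rational(1, 1350)) = Rational(-382067, 270)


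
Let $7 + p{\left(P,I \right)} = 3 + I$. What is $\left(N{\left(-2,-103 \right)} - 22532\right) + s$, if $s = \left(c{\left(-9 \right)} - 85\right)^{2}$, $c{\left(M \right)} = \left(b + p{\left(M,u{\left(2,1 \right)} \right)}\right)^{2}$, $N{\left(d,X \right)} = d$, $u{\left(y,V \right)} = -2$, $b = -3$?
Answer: $-22518$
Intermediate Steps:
$p{\left(P,I \right)} = -4 + I$ ($p{\left(P,I \right)} = -7 + \left(3 + I\right) = -4 + I$)
$c{\left(M \right)} = 81$ ($c{\left(M \right)} = \left(-3 - 6\right)^{2} = \left(-9\right)^{2} = 81$)
$s = 16$ ($s = \left(81 - 85\right)^{2} = \left(-4\right)^{2} = 16$)
$\left(N{\left(-2,-103 \right)} - 22532\right) + s = \left(-2 - 22532\right) + 16 = -22534 + 16 = -22518$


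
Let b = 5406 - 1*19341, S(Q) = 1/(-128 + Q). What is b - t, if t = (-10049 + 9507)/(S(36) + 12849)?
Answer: -16472611181/1182107 ≈ -13935.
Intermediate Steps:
t = -49864/1182107 (t = (-10049 + 9507)/(1/(-128 + 36) + 12849) = -542/(1/(-92) + 12849) = -542/(-1/92 + 12849) = -542/1182107/92 = -542*92/1182107 = -49864/1182107 ≈ -0.042182)
b = -13935 (b = 5406 - 19341 = -13935)
b - t = -13935 - 1*(-49864/1182107) = -13935 + 49864/1182107 = -16472611181/1182107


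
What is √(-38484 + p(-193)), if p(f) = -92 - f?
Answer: I*√38383 ≈ 195.92*I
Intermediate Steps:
√(-38484 + p(-193)) = √(-38484 + (-92 - 1*(-193))) = √(-38484 + (-92 + 193)) = √(-38484 + 101) = √(-38383) = I*√38383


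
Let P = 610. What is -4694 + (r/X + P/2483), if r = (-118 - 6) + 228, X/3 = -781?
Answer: -27306967288/5817669 ≈ -4693.8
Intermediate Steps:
X = -2343 (X = 3*(-781) = -2343)
r = 104 (r = -124 + 228 = 104)
-4694 + (r/X + P/2483) = -4694 + (104/(-2343) + 610/2483) = -4694 + (104*(-1/2343) + 610*(1/2483)) = -4694 + (-104/2343 + 610/2483) = -4694 + 1170998/5817669 = -27306967288/5817669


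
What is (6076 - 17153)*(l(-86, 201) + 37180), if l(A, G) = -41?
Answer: -411388703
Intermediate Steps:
(6076 - 17153)*(l(-86, 201) + 37180) = (6076 - 17153)*(-41 + 37180) = -11077*37139 = -411388703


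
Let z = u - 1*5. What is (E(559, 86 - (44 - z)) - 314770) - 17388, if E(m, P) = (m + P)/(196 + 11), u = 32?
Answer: -68756078/207 ≈ -3.3216e+5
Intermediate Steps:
z = 27 (z = 32 - 1*5 = 32 - 5 = 27)
E(m, P) = P/207 + m/207 (E(m, P) = (P + m)/207 = (P + m)*(1/207) = P/207 + m/207)
(E(559, 86 - (44 - z)) - 314770) - 17388 = (((86 - (44 - 1*27))/207 + (1/207)*559) - 314770) - 17388 = (((86 - (44 - 27))/207 + 559/207) - 314770) - 17388 = (((86 - 1*17)/207 + 559/207) - 314770) - 17388 = (((86 - 17)/207 + 559/207) - 314770) - 17388 = (((1/207)*69 + 559/207) - 314770) - 17388 = ((⅓ + 559/207) - 314770) - 17388 = (628/207 - 314770) - 17388 = -65156762/207 - 17388 = -68756078/207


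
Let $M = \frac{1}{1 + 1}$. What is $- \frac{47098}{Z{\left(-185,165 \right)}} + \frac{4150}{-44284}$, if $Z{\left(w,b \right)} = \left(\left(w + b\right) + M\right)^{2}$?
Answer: $- \frac{4174531739}{33677982} \approx -123.95$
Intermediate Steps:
$M = \frac{1}{2} \approx 0.5$
$Z{\left(w,b \right)} = \left(\frac{1}{2} + b + w\right)^{2}$ ($Z{\left(w,b \right)} = \left(\left(w + b\right) + \frac{1}{2}\right)^{2} = \left(\left(b + w\right) + \frac{1}{2}\right)^{2} = \left(\frac{1}{2} + b + w\right)^{2}$)
$- \frac{47098}{Z{\left(-185,165 \right)}} + \frac{4150}{-44284} = - \frac{47098}{\frac{1}{4} \left(1 + 2 \cdot 165 + 2 \left(-185\right)\right)^{2}} + \frac{4150}{-44284} = - \frac{47098}{\frac{1}{4} \left(1 + 330 - 370\right)^{2}} + 4150 \left(- \frac{1}{44284}\right) = - \frac{47098}{\frac{1}{4} \left(-39\right)^{2}} - \frac{2075}{22142} = - \frac{47098}{\frac{1}{4} \cdot 1521} - \frac{2075}{22142} = - \frac{47098}{\frac{1521}{4}} - \frac{2075}{22142} = \left(-47098\right) \frac{4}{1521} - \frac{2075}{22142} = - \frac{188392}{1521} - \frac{2075}{22142} = - \frac{4174531739}{33677982}$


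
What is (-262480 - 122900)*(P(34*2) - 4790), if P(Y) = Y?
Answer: 1819764360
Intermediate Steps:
(-262480 - 122900)*(P(34*2) - 4790) = (-262480 - 122900)*(34*2 - 4790) = -385380*(68 - 4790) = -385380*(-4722) = 1819764360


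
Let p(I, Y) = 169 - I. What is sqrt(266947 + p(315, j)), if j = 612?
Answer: sqrt(266801) ≈ 516.53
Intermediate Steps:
sqrt(266947 + p(315, j)) = sqrt(266947 + (169 - 1*315)) = sqrt(266947 + (169 - 315)) = sqrt(266947 - 146) = sqrt(266801)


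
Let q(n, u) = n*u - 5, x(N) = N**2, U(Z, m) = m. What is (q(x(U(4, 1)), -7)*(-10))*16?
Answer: 1920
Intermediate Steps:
q(n, u) = -5 + n*u
(q(x(U(4, 1)), -7)*(-10))*16 = ((-5 + 1**2*(-7))*(-10))*16 = ((-5 + 1*(-7))*(-10))*16 = ((-5 - 7)*(-10))*16 = -12*(-10)*16 = 120*16 = 1920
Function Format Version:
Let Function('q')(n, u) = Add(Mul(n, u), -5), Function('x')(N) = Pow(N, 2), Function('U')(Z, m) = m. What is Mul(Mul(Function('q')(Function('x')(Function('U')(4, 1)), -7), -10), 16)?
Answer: 1920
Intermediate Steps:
Function('q')(n, u) = Add(-5, Mul(n, u))
Mul(Mul(Function('q')(Function('x')(Function('U')(4, 1)), -7), -10), 16) = Mul(Mul(Add(-5, Mul(Pow(1, 2), -7)), -10), 16) = Mul(Mul(Add(-5, Mul(1, -7)), -10), 16) = Mul(Mul(Add(-5, -7), -10), 16) = Mul(Mul(-12, -10), 16) = Mul(120, 16) = 1920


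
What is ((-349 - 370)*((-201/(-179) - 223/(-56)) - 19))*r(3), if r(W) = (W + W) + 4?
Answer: 500722385/5012 ≈ 99905.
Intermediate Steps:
r(W) = 4 + 2*W (r(W) = 2*W + 4 = 4 + 2*W)
((-349 - 370)*((-201/(-179) - 223/(-56)) - 19))*r(3) = ((-349 - 370)*((-201/(-179) - 223/(-56)) - 19))*(4 + 2*3) = (-719*((-201*(-1/179) - 223*(-1/56)) - 19))*(4 + 6) = -719*((201/179 + 223/56) - 19)*10 = -719*(51173/10024 - 19)*10 = -719*(-139283/10024)*10 = (100144477/10024)*10 = 500722385/5012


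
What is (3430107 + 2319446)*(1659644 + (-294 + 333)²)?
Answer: 9550956209245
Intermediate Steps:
(3430107 + 2319446)*(1659644 + (-294 + 333)²) = 5749553*(1659644 + 39²) = 5749553*(1659644 + 1521) = 5749553*1661165 = 9550956209245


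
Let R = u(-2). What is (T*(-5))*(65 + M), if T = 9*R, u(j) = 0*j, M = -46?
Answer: 0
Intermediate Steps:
u(j) = 0
R = 0
T = 0 (T = 9*0 = 0)
(T*(-5))*(65 + M) = (0*(-5))*(65 - 46) = 0*19 = 0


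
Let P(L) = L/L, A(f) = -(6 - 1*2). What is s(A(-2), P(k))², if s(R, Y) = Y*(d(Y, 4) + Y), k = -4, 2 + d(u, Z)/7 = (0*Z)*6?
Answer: 169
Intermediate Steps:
d(u, Z) = -14 (d(u, Z) = -14 + 7*((0*Z)*6) = -14 + 7*(0*6) = -14 + 7*0 = -14 + 0 = -14)
A(f) = -4 (A(f) = -(6 - 2) = -1*4 = -4)
P(L) = 1
s(R, Y) = Y*(-14 + Y)
s(A(-2), P(k))² = (1*(-14 + 1))² = (1*(-13))² = (-13)² = 169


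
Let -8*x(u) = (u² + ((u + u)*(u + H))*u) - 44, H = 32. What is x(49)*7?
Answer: -2739233/8 ≈ -3.4240e+5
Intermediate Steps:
x(u) = 11/2 - u²/8 - u²*(32 + u)/4 (x(u) = -((u² + ((u + u)*(u + 32))*u) - 44)/8 = -((u² + ((2*u)*(32 + u))*u) - 44)/8 = -((u² + (2*u*(32 + u))*u) - 44)/8 = -((u² + 2*u²*(32 + u)) - 44)/8 = -(-44 + u² + 2*u²*(32 + u))/8 = 11/2 - u²/8 - u²*(32 + u)/4)
x(49)*7 = (11/2 - 65/8*49² - ¼*49³)*7 = (11/2 - 65/8*2401 - ¼*117649)*7 = (11/2 - 156065/8 - 117649/4)*7 = -391319/8*7 = -2739233/8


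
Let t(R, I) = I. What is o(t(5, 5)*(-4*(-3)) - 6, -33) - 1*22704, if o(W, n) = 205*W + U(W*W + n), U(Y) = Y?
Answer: -8751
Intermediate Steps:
o(W, n) = n + W² + 205*W (o(W, n) = 205*W + (W*W + n) = 205*W + (W² + n) = 205*W + (n + W²) = n + W² + 205*W)
o(t(5, 5)*(-4*(-3)) - 6, -33) - 1*22704 = (-33 + (5*(-4*(-3)) - 6)² + 205*(5*(-4*(-3)) - 6)) - 1*22704 = (-33 + (5*12 - 6)² + 205*(5*12 - 6)) - 22704 = (-33 + (60 - 6)² + 205*(60 - 6)) - 22704 = (-33 + 54² + 205*54) - 22704 = (-33 + 2916 + 11070) - 22704 = 13953 - 22704 = -8751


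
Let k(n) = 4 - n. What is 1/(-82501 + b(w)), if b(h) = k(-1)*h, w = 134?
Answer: -1/81831 ≈ -1.2220e-5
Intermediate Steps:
b(h) = 5*h (b(h) = (4 - 1*(-1))*h = (4 + 1)*h = 5*h)
1/(-82501 + b(w)) = 1/(-82501 + 5*134) = 1/(-82501 + 670) = 1/(-81831) = -1/81831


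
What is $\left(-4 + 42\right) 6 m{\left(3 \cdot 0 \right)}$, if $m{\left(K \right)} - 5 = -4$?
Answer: $228$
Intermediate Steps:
$m{\left(K \right)} = 1$ ($m{\left(K \right)} = 5 - 4 = 1$)
$\left(-4 + 42\right) 6 m{\left(3 \cdot 0 \right)} = \left(-4 + 42\right) 6 \cdot 1 = 38 \cdot 6 = 228$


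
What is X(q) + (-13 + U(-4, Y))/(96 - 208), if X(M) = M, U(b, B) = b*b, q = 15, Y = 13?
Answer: 1677/112 ≈ 14.973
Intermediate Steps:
U(b, B) = b**2
X(q) + (-13 + U(-4, Y))/(96 - 208) = 15 + (-13 + (-4)**2)/(96 - 208) = 15 + (-13 + 16)/(-112) = 15 + 3*(-1/112) = 15 - 3/112 = 1677/112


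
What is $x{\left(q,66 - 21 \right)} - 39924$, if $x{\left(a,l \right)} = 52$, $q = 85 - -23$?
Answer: $-39872$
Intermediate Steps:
$q = 108$ ($q = 85 + 23 = 108$)
$x{\left(q,66 - 21 \right)} - 39924 = 52 - 39924 = -39872$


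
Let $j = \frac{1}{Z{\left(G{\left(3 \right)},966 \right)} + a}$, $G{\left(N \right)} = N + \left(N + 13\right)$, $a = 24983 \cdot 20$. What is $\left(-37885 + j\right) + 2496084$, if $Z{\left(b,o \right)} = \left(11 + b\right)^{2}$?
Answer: $\frac{1230476091441}{500560} \approx 2.4582 \cdot 10^{6}$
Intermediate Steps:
$a = 499660$
$G{\left(N \right)} = 13 + 2 N$ ($G{\left(N \right)} = N + \left(13 + N\right) = 13 + 2 N$)
$j = \frac{1}{500560}$ ($j = \frac{1}{\left(11 + \left(13 + 2 \cdot 3\right)\right)^{2} + 499660} = \frac{1}{\left(11 + \left(13 + 6\right)\right)^{2} + 499660} = \frac{1}{\left(11 + 19\right)^{2} + 499660} = \frac{1}{30^{2} + 499660} = \frac{1}{900 + 499660} = \frac{1}{500560} \approx 1.9978 \cdot 10^{-6}$)
$\left(-37885 + j\right) + 2496084 = \left(-37885 + \frac{1}{500560}\right) + 2496084 = - \frac{18963715599}{500560} + 2496084 = \frac{1230476091441}{500560}$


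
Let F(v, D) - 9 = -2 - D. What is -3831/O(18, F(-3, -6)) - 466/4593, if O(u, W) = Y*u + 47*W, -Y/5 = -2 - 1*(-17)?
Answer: 17251409/3394227 ≈ 5.0826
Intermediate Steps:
Y = -75 (Y = -5*(-2 - 1*(-17)) = -5*(-2 + 17) = -5*15 = -75)
F(v, D) = 7 - D (F(v, D) = 9 + (-2 - D) = 7 - D)
O(u, W) = -75*u + 47*W
-3831/O(18, F(-3, -6)) - 466/4593 = -3831/(-75*18 + 47*(7 - 1*(-6))) - 466/4593 = -3831/(-1350 + 47*(7 + 6)) - 466*1/4593 = -3831/(-1350 + 47*13) - 466/4593 = -3831/(-1350 + 611) - 466/4593 = -3831/(-739) - 466/4593 = -3831*(-1/739) - 466/4593 = 3831/739 - 466/4593 = 17251409/3394227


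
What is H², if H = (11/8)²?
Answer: 14641/4096 ≈ 3.5745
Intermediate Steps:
H = 121/64 (H = (11*(⅛))² = (11/8)² = 121/64 ≈ 1.8906)
H² = (121/64)² = 14641/4096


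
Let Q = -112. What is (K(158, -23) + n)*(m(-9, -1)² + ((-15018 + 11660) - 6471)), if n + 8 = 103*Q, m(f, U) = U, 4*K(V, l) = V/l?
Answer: 2609840142/23 ≈ 1.1347e+8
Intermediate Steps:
K(V, l) = V/(4*l) (K(V, l) = (V/l)/4 = V/(4*l))
n = -11544 (n = -8 + 103*(-112) = -8 - 11536 = -11544)
(K(158, -23) + n)*(m(-9, -1)² + ((-15018 + 11660) - 6471)) = ((¼)*158/(-23) - 11544)*((-1)² + ((-15018 + 11660) - 6471)) = ((¼)*158*(-1/23) - 11544)*(1 + (-3358 - 6471)) = (-79/46 - 11544)*(1 - 9829) = -531103/46*(-9828) = 2609840142/23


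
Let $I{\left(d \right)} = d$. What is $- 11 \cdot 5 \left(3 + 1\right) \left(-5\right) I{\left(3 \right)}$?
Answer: $3300$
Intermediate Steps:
$- 11 \cdot 5 \left(3 + 1\right) \left(-5\right) I{\left(3 \right)} = - 11 \cdot 5 \left(3 + 1\right) \left(-5\right) 3 = - 11 \cdot 5 \cdot 4 \left(-5\right) 3 = \left(-11\right) 20 \left(-5\right) 3 = \left(-220\right) \left(-5\right) 3 = 1100 \cdot 3 = 3300$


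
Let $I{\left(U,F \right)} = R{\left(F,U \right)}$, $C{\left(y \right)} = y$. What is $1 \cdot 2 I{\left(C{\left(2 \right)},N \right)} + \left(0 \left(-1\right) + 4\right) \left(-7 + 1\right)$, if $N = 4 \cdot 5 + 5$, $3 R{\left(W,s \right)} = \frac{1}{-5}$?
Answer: $- \frac{362}{15} \approx -24.133$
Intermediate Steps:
$R{\left(W,s \right)} = - \frac{1}{15}$ ($R{\left(W,s \right)} = \frac{1}{3 \left(-5\right)} = \frac{1}{3} \left(- \frac{1}{5}\right) = - \frac{1}{15}$)
$N = 25$ ($N = 20 + 5 = 25$)
$I{\left(U,F \right)} = - \frac{1}{15}$
$1 \cdot 2 I{\left(C{\left(2 \right)},N \right)} + \left(0 \left(-1\right) + 4\right) \left(-7 + 1\right) = 1 \cdot 2 \left(- \frac{1}{15}\right) + \left(0 \left(-1\right) + 4\right) \left(-7 + 1\right) = 2 \left(- \frac{1}{15}\right) + \left(0 + 4\right) \left(-6\right) = - \frac{2}{15} + 4 \left(-6\right) = - \frac{2}{15} - 24 = - \frac{362}{15}$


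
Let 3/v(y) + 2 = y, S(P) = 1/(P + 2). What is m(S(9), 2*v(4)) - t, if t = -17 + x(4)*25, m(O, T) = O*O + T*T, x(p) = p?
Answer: -8953/121 ≈ -73.992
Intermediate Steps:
S(P) = 1/(2 + P)
v(y) = 3/(-2 + y)
m(O, T) = O² + T²
t = 83 (t = -17 + 4*25 = -17 + 100 = 83)
m(S(9), 2*v(4)) - t = ((1/(2 + 9))² + (2*(3/(-2 + 4)))²) - 1*83 = ((1/11)² + (2*(3/2))²) - 83 = ((1/11)² + (2*(3*(½)))²) - 83 = (1/121 + (2*(3/2))²) - 83 = (1/121 + 3²) - 83 = (1/121 + 9) - 83 = 1090/121 - 83 = -8953/121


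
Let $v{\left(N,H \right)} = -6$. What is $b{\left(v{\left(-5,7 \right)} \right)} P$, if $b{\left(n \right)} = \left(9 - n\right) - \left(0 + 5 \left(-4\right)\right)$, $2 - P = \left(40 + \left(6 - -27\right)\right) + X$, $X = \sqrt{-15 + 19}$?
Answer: $-2555$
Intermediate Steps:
$X = 2$ ($X = \sqrt{4} = 2$)
$P = -73$ ($P = 2 - \left(\left(40 + \left(6 - -27\right)\right) + 2\right) = 2 - \left(\left(40 + \left(6 + 27\right)\right) + 2\right) = 2 - \left(\left(40 + 33\right) + 2\right) = 2 - \left(73 + 2\right) = 2 - 75 = -73$)
$b{\left(n \right)} = 29 - n$ ($b{\left(n \right)} = \left(9 - n\right) - \left(0 - 20\right) = \left(9 - n\right) - -20 = \left(9 - n\right) + 20 = 29 - n$)
$b{\left(v{\left(-5,7 \right)} \right)} P = \left(29 - -6\right) \left(-73\right) = \left(29 + 6\right) \left(-73\right) = 35 \left(-73\right) = -2555$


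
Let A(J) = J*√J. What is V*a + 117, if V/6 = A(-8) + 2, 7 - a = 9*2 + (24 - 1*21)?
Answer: -51 + 1344*I*√2 ≈ -51.0 + 1900.7*I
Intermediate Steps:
A(J) = J^(3/2)
a = -14 (a = 7 - (9*2 + (24 - 1*21)) = 7 - (18 + (24 - 21)) = 7 - (18 + 3) = 7 - 1*21 = 7 - 21 = -14)
V = 12 - 96*I*√2 (V = 6*((-8)^(3/2) + 2) = 6*(-16*I*√2 + 2) = 6*(2 - 16*I*√2) = 12 - 96*I*√2 ≈ 12.0 - 135.76*I)
V*a + 117 = (12 - 96*I*√2)*(-14) + 117 = (-168 + 1344*I*√2) + 117 = -51 + 1344*I*√2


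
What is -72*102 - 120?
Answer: -7464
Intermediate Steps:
-72*102 - 120 = -7344 - 120 = -7464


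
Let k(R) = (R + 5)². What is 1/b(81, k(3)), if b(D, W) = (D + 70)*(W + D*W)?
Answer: 1/792448 ≈ 1.2619e-6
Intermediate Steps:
k(R) = (5 + R)²
b(D, W) = (70 + D)*(W + D*W)
1/b(81, k(3)) = 1/((5 + 3)²*(70 + 81² + 71*81)) = 1/(8²*(70 + 6561 + 5751)) = 1/(64*12382) = 1/792448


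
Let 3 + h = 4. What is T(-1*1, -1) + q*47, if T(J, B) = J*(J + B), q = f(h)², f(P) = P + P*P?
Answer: 190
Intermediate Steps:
h = 1 (h = -3 + 4 = 1)
f(P) = P + P²
q = 4 (q = (1*(1 + 1))² = (1*2)² = 2² = 4)
T(J, B) = J*(B + J)
T(-1*1, -1) + q*47 = (-1*1)*(-1 - 1*1) + 4*47 = -(-1 - 1) + 188 = -1*(-2) + 188 = 2 + 188 = 190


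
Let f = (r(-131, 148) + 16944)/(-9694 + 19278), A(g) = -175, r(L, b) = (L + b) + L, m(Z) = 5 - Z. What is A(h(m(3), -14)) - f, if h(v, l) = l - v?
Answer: -847015/4792 ≈ -176.76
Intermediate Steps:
r(L, b) = b + 2*L
f = 8415/4792 (f = ((148 + 2*(-131)) + 16944)/(-9694 + 19278) = ((148 - 262) + 16944)/9584 = (-114 + 16944)*(1/9584) = 16830*(1/9584) = 8415/4792 ≈ 1.7561)
A(h(m(3), -14)) - f = -175 - 1*8415/4792 = -175 - 8415/4792 = -847015/4792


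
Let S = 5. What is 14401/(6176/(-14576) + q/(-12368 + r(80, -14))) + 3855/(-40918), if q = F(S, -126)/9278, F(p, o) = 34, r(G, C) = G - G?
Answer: -30799983107231942641/906203750937962 ≈ -33988.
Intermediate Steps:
r(G, C) = 0
q = 17/4639 (q = 34/9278 = 34*(1/9278) = 17/4639 ≈ 0.0036646)
14401/(6176/(-14576) + q/(-12368 + r(80, -14))) + 3855/(-40918) = 14401/(6176/(-14576) + 17/(4639*(-12368 + 0))) + 3855/(-40918) = 14401/(6176*(-1/14576) + (17/4639)/(-12368)) + 3855*(-1/40918) = 14401/(-386/911 + (17/4639)*(-1/12368)) - 3855/40918 = 14401/(-386/911 - 17/57375152) - 3855/40918 = 14401/(-22146824159/52268763472) - 3855/40918 = 14401*(-52268763472/22146824159) - 3855/40918 = -752722462760272/22146824159 - 3855/40918 = -30799983107231942641/906203750937962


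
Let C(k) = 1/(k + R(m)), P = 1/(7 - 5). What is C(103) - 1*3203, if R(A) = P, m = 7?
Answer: -663019/207 ≈ -3203.0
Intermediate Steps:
P = 1/2 ≈ 0.50000
R(A) = 1/2
C(k) = 1/(1/2 + k) (C(k) = 1/(k + 1/2) = 1/(1/2 + k))
C(103) - 1*3203 = 2/(1 + 2*103) - 1*3203 = 2/(1 + 206) - 3203 = 2/207 - 3203 = -663019/207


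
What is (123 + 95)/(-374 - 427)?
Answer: -218/801 ≈ -0.27216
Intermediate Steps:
(123 + 95)/(-374 - 427) = 218/(-801) = 218*(-1/801) = -218/801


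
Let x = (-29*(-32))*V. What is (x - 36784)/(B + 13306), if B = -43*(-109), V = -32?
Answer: -66480/17993 ≈ -3.6948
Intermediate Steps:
x = -29696 (x = -29*(-32)*(-32) = 928*(-32) = -29696)
B = 4687
(x - 36784)/(B + 13306) = (-29696 - 36784)/(4687 + 13306) = -66480/17993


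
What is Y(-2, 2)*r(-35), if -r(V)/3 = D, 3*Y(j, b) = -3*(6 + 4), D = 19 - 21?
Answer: -60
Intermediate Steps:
D = -2
Y(j, b) = -10 (Y(j, b) = (-3*(6 + 4))/3 = (-3*10)/3 = (1/3)*(-30) = -10)
r(V) = 6 (r(V) = -3*(-2) = 6)
Y(-2, 2)*r(-35) = -10*6 = -60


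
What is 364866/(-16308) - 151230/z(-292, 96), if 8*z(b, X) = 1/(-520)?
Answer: 1709939401589/2718 ≈ 6.2912e+8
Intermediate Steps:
z(b, X) = -1/4160 (z(b, X) = (⅛)/(-520) = (⅛)*(-1/520) = -1/4160)
364866/(-16308) - 151230/z(-292, 96) = 364866/(-16308) - 151230/(-1/4160) = 364866*(-1/16308) - 151230*(-4160) = -60811/2718 + 629116800 = 1709939401589/2718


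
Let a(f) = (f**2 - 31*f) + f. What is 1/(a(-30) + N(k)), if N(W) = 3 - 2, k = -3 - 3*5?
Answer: 1/1801 ≈ 0.00055525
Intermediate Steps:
k = -18 (k = -3 - 15 = -18)
N(W) = 1
a(f) = f**2 - 30*f
1/(a(-30) + N(k)) = 1/(-30*(-30 - 30) + 1) = 1/(-30*(-60) + 1) = 1/(1800 + 1) = 1/1801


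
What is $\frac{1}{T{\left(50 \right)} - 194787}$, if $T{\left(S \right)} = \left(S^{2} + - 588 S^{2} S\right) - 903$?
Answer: $- \frac{1}{73693190} \approx -1.357 \cdot 10^{-8}$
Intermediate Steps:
$T{\left(S \right)} = -903 + S^{2} - 588 S^{3}$ ($T{\left(S \right)} = \left(S^{2} - 588 S^{3}\right) - 903 = -903 + S^{2} - 588 S^{3}$)
$\frac{1}{T{\left(50 \right)} - 194787} = \frac{1}{\left(-903 + 50^{2} - 588 \cdot 50^{3}\right) - 194787} = \frac{1}{\left(-903 + 2500 - 73500000\right) - 194787} = \frac{1}{-73498403 - 194787} = \frac{1}{-73693190} = - \frac{1}{73693190}$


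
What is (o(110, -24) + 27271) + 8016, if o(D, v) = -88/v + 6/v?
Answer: 423485/12 ≈ 35290.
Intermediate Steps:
o(D, v) = -82/v
(o(110, -24) + 27271) + 8016 = (-82/(-24) + 27271) + 8016 = (-82*(-1/24) + 27271) + 8016 = (41/12 + 27271) + 8016 = 327293/12 + 8016 = 423485/12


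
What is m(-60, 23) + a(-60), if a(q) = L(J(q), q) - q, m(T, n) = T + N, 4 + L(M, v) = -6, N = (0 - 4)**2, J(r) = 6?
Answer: 6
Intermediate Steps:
N = 16 (N = (-4)**2 = 16)
L(M, v) = -10 (L(M, v) = -4 - 6 = -10)
m(T, n) = 16 + T (m(T, n) = T + 16 = 16 + T)
a(q) = -10 - q
m(-60, 23) + a(-60) = (16 - 60) + (-10 - 1*(-60)) = -44 + (-10 + 60) = -44 + 50 = 6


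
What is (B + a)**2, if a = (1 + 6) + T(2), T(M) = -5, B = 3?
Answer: 25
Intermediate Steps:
a = 2 (a = (1 + 6) - 5 = 7 - 5 = 2)
(B + a)**2 = (3 + 2)**2 = 5**2 = 25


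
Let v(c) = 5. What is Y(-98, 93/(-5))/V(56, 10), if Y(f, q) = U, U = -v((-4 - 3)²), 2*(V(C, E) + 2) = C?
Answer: -5/26 ≈ -0.19231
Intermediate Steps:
V(C, E) = -2 + C/2
U = -5 (U = -1*5 = -5)
Y(f, q) = -5
Y(-98, 93/(-5))/V(56, 10) = -5/(-2 + (½)*56) = -5/(-2 + 28) = -5/26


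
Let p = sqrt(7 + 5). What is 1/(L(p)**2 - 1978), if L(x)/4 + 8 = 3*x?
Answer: -43/359934 - 128*sqrt(3)/539901 ≈ -0.00053010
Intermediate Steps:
p = 2*sqrt(3) (p = sqrt(12) = 2*sqrt(3) ≈ 3.4641)
L(x) = -32 + 12*x (L(x) = -32 + 4*(3*x) = -32 + 12*x)
1/(L(p)**2 - 1978) = 1/((-32 + 12*(2*sqrt(3)))**2 - 1978) = 1/((-32 + 24*sqrt(3))**2 - 1978) = 1/(-1978 + (-32 + 24*sqrt(3))**2)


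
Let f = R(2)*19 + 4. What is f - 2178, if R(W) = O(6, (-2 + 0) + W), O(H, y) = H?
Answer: -2060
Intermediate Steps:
R(W) = 6
f = 118 (f = 6*19 + 4 = 114 + 4 = 118)
f - 2178 = 118 - 2178 = -2060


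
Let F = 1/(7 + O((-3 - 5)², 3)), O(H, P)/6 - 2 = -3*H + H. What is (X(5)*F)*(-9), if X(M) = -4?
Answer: -36/749 ≈ -0.048064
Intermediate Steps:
O(H, P) = 12 - 12*H (O(H, P) = 12 + 6*(-3*H + H) = 12 + 6*(-2*H) = 12 - 12*H)
F = -1/749 (F = 1/(7 + (12 - 12*(-3 - 5)²)) = 1/(7 + (12 - 12*(-8)²)) = 1/(7 + (12 - 12*64)) = 1/(7 + (12 - 768)) = 1/(7 - 756) = 1/(-749) = -1/749 ≈ -0.0013351)
(X(5)*F)*(-9) = -4*(-1/749)*(-9) = (4/749)*(-9) = -36/749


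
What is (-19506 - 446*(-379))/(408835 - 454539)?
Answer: -18691/5713 ≈ -3.2717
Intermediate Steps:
(-19506 - 446*(-379))/(408835 - 454539) = (-19506 + 169034)/(-45704) = 149528*(-1/45704) = -18691/5713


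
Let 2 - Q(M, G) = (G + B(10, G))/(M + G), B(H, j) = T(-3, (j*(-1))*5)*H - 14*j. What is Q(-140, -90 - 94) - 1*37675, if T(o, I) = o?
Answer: -6101845/162 ≈ -37666.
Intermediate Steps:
B(H, j) = -14*j - 3*H (B(H, j) = -3*H - 14*j = -14*j - 3*H)
Q(M, G) = 2 - (-30 - 13*G)/(G + M) (Q(M, G) = 2 - (G + (-14*G - 3*10))/(M + G) = 2 - (G + (-14*G - 30))/(G + M) = 2 - (G + (-30 - 14*G))/(G + M) = 2 - (-30 - 13*G)/(G + M))
Q(-140, -90 - 94) - 1*37675 = (30 + 2*(-140) + 15*(-90 - 94))/((-90 - 94) - 140) - 1*37675 = (30 - 280 + 15*(-184))/(-184 - 140) - 37675 = (30 - 280 - 2760)/(-324) - 37675 = -1/324*(-3010) - 37675 = 1505/162 - 37675 = -6101845/162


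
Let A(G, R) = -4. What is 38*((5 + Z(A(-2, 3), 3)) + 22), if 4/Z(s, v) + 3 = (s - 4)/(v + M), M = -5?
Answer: 1178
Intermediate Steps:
Z(s, v) = 4/(-3 + (-4 + s)/(-5 + v)) (Z(s, v) = 4/(-3 + (s - 4)/(v - 5)) = 4/(-3 + (-4 + s)/(-5 + v)))
38*((5 + Z(A(-2, 3), 3)) + 22) = 38*((5 + 4*(-5 + 3)/(11 - 4 - 3*3)) + 22) = 38*((5 + 4*(-2)/(11 - 4 - 9)) + 22) = 38*((5 + 4*(-2)/(-2)) + 22) = 38*((5 + 4*(-½)*(-2)) + 22) = 38*((5 + 4) + 22) = 38*(9 + 22) = 38*31 = 1178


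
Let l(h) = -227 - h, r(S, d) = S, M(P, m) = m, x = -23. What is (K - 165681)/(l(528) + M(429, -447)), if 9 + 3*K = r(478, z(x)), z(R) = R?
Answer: 248287/1803 ≈ 137.71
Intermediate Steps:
K = 469/3 (K = -3 + (1/3)*478 = -3 + 478/3 = 469/3 ≈ 156.33)
(K - 165681)/(l(528) + M(429, -447)) = (469/3 - 165681)/((-227 - 1*528) - 447) = -496574/(3*((-227 - 528) - 447)) = -496574/(3*(-755 - 447)) = -496574/3/(-1202) = -496574/3*(-1/1202) = 248287/1803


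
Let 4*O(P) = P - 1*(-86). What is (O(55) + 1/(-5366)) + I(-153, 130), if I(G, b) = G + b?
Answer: 131465/10732 ≈ 12.250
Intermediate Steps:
O(P) = 43/2 + P/4 (O(P) = (P - 1*(-86))/4 = (P + 86)/4 = (86 + P)/4 = 43/2 + P/4)
(O(55) + 1/(-5366)) + I(-153, 130) = ((43/2 + (¼)*55) + 1/(-5366)) + (-153 + 130) = ((43/2 + 55/4) - 1/5366) - 23 = (141/4 - 1/5366) - 23 = 378301/10732 - 23 = 131465/10732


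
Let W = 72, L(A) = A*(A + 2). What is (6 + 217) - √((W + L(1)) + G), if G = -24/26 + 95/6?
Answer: 223 - √547014/78 ≈ 213.52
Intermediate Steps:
L(A) = A*(2 + A)
G = 1163/78 (G = -24*1/26 + 95*(⅙) = -12/13 + 95/6 = 1163/78 ≈ 14.910)
(6 + 217) - √((W + L(1)) + G) = (6 + 217) - √((72 + 1*(2 + 1)) + 1163/78) = 223 - √((72 + 1*3) + 1163/78) = 223 - √((72 + 3) + 1163/78) = 223 - √(75 + 1163/78) = 223 - √(7013/78) = 223 - √547014/78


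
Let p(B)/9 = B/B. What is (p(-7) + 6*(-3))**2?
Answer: 81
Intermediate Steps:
p(B) = 9 (p(B) = 9*(B/B) = 9*1 = 9)
(p(-7) + 6*(-3))**2 = (9 + 6*(-3))**2 = (9 - 18)**2 = (-9)**2 = 81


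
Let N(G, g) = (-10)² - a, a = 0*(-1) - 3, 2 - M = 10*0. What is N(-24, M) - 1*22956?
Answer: -22853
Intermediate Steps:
M = 2 (M = 2 - 10*0 = 2 - 1*0 = 2 + 0 = 2)
a = -3 (a = 0 - 3 = -3)
N(G, g) = 103 (N(G, g) = (-10)² - 1*(-3) = 100 + 3 = 103)
N(-24, M) - 1*22956 = 103 - 1*22956 = 103 - 22956 = -22853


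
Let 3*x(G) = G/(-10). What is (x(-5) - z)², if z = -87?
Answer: 273529/36 ≈ 7598.0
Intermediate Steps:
x(G) = -G/30 (x(G) = (G/(-10))/3 = (G*(-⅒))/3 = (-G/10)/3 = -G/30)
(x(-5) - z)² = (-1/30*(-5) - 1*(-87))² = (⅙ + 87)² = (523/6)² = 273529/36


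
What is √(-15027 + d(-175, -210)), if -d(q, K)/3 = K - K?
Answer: I*√15027 ≈ 122.58*I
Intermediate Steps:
d(q, K) = 0 (d(q, K) = -3*(K - K) = -3*0 = 0)
√(-15027 + d(-175, -210)) = √(-15027 + 0) = √(-15027) = I*√15027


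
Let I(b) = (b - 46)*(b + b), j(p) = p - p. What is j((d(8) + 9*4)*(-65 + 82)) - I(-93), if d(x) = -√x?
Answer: -25854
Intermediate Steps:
j(p) = 0
I(b) = 2*b*(-46 + b) (I(b) = (-46 + b)*(2*b) = 2*b*(-46 + b))
j((d(8) + 9*4)*(-65 + 82)) - I(-93) = 0 - 2*(-93)*(-46 - 93) = 0 - 2*(-93)*(-139) = 0 - 1*25854 = 0 - 25854 = -25854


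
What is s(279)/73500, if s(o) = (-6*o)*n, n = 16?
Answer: -2232/6125 ≈ -0.36441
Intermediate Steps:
s(o) = -96*o (s(o) = -6*o*16 = -96*o)
s(279)/73500 = -96*279/73500 = -26784*1/73500 = -2232/6125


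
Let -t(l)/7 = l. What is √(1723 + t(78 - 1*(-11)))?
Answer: 10*√11 ≈ 33.166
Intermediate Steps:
t(l) = -7*l
√(1723 + t(78 - 1*(-11))) = √(1723 - 7*(78 - 1*(-11))) = √(1723 - 7*(78 + 11)) = √(1723 - 7*89) = √(1723 - 623) = √1100 = 10*√11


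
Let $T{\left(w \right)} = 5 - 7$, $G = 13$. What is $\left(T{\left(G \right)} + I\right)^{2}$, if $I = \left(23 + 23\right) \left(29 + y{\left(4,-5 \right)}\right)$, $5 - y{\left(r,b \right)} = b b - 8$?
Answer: $608400$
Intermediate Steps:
$y{\left(r,b \right)} = 13 - b^{2}$ ($y{\left(r,b \right)} = 5 - \left(b b - 8\right) = 5 - \left(b^{2} - 8\right) = 5 - \left(-8 + b^{2}\right) = 13 - b^{2}$)
$T{\left(w \right)} = -2$ ($T{\left(w \right)} = 5 - 7 = -2$)
$I = 782$ ($I = \left(23 + 23\right) \left(29 + \left(13 - \left(-5\right)^{2}\right)\right) = 46 \left(29 + \left(13 - 25\right)\right) = 46 \left(29 - 12\right) = 46 \cdot 17 = 782$)
$\left(T{\left(G \right)} + I\right)^{2} = \left(-2 + 782\right)^{2} = 780^{2} = 608400$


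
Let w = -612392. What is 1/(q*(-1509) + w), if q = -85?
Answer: -1/484127 ≈ -2.0656e-6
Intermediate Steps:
1/(q*(-1509) + w) = 1/(-85*(-1509) - 612392) = 1/(128265 - 612392) = 1/(-484127) = -1/484127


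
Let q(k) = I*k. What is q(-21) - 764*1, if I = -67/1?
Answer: 643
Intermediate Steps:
I = -67 (I = -67*1 = -67)
q(k) = -67*k
q(-21) - 764*1 = -67*(-21) - 764*1 = 1407 - 764 = 643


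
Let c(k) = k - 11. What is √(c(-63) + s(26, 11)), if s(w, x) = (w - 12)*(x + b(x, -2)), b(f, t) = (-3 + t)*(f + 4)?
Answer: I*√970 ≈ 31.145*I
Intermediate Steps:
b(f, t) = (-3 + t)*(4 + f)
s(w, x) = (-20 - 4*x)*(-12 + w) (s(w, x) = (w - 12)*(x + (-12 - 3*x + 4*(-2) + x*(-2))) = (-12 + w)*(x + (-12 - 3*x - 8 - 2*x)) = (-12 + w)*(x + (-20 - 5*x)) = (-12 + w)*(-20 - 4*x) = (-20 - 4*x)*(-12 + w))
c(k) = -11 + k
√(c(-63) + s(26, 11)) = √((-11 - 63) + (240 - 20*26 + 48*11 - 4*26*11)) = √(-74 + (240 - 520 + 528 - 1144)) = √(-74 - 896) = √(-970) = I*√970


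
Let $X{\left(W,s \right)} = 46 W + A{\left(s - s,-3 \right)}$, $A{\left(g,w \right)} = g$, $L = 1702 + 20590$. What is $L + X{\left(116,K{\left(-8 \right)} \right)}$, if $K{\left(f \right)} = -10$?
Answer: $27628$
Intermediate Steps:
$L = 22292$
$X{\left(W,s \right)} = 46 W$ ($X{\left(W,s \right)} = 46 W + \left(s - s\right) = 46 W + 0 = 46 W$)
$L + X{\left(116,K{\left(-8 \right)} \right)} = 22292 + 46 \cdot 116 = 22292 + 5336 = 27628$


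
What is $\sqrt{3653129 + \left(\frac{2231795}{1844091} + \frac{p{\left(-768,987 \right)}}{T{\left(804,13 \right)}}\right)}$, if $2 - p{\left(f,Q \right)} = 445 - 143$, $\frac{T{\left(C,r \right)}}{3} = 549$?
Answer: $\frac{\sqrt{153371550581677774}}{204899} \approx 1911.3$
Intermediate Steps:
$T{\left(C,r \right)} = 1647$ ($T{\left(C,r \right)} = 3 \cdot 549 = 1647$)
$p{\left(f,Q \right)} = -300$ ($p{\left(f,Q \right)} = 2 - \left(445 - 143\right) = 2 - 302 = -300$)
$\sqrt{3653129 + \left(\frac{2231795}{1844091} + \frac{p{\left(-768,987 \right)}}{T{\left(804,13 \right)}}\right)} = \sqrt{3653129 + \left(\frac{2231795}{1844091} - \frac{300}{1647}\right)} = \sqrt{3653129 + \left(2231795 \cdot \frac{1}{1844091} - \frac{100}{549}\right)} = \sqrt{3653129 + \left(\frac{2231795}{1844091} - \frac{100}{549}\right)} = \sqrt{3653129 + \frac{210655}{204899}} = \sqrt{\frac{748522689626}{204899}} = \frac{\sqrt{153371550581677774}}{204899}$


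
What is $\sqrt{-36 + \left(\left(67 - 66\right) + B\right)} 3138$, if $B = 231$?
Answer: $43932$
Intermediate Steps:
$\sqrt{-36 + \left(\left(67 - 66\right) + B\right)} 3138 = \sqrt{-36 + \left(\left(67 - 66\right) + 231\right)} 3138 = \sqrt{-36 + \left(1 + 231\right)} 3138 = \sqrt{-36 + 232} \cdot 3138 = \sqrt{196} \cdot 3138 = 14 \cdot 3138 = 43932$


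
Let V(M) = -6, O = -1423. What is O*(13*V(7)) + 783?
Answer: 111777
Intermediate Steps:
O*(13*V(7)) + 783 = -18499*(-6) + 783 = -1423*(-78) + 783 = 110994 + 783 = 111777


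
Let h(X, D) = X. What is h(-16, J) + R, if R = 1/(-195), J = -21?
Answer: -3121/195 ≈ -16.005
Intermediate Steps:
R = -1/195 ≈ -0.0051282
h(-16, J) + R = -16 - 1/195 = -3121/195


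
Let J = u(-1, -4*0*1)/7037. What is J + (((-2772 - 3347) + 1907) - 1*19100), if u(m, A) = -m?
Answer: -164046543/7037 ≈ -23312.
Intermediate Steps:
J = 1/7037 (J = -1*(-1)/7037 = 1*(1/7037) = 1/7037 ≈ 0.00014211)
J + (((-2772 - 3347) + 1907) - 1*19100) = 1/7037 + (((-2772 - 3347) + 1907) - 1*19100) = 1/7037 + ((-6119 + 1907) - 19100) = 1/7037 + (-4212 - 19100) = 1/7037 - 23312 = -164046543/7037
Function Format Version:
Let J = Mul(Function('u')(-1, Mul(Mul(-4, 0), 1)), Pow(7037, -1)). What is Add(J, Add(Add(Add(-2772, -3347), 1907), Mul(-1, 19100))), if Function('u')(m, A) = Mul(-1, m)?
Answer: Rational(-164046543, 7037) ≈ -23312.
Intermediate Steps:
J = Rational(1, 7037) (J = Mul(Mul(-1, -1), Pow(7037, -1)) = Mul(1, Rational(1, 7037)) = Rational(1, 7037) ≈ 0.00014211)
Add(J, Add(Add(Add(-2772, -3347), 1907), Mul(-1, 19100))) = Add(Rational(1, 7037), Add(Add(Add(-2772, -3347), 1907), Mul(-1, 19100))) = Add(Rational(1, 7037), Add(Add(-6119, 1907), -19100)) = Add(Rational(1, 7037), Add(-4212, -19100)) = Add(Rational(1, 7037), -23312) = Rational(-164046543, 7037)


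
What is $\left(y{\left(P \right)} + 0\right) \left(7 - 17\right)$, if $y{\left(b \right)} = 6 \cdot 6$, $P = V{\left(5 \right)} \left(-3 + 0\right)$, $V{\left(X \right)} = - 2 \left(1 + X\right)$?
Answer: $-360$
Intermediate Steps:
$V{\left(X \right)} = -2 - 2 X$
$P = 36$ ($P = \left(-2 - 10\right) \left(-3 + 0\right) = \left(-2 - 10\right) \left(-3\right) = \left(-12\right) \left(-3\right) = 36$)
$y{\left(b \right)} = 36$
$\left(y{\left(P \right)} + 0\right) \left(7 - 17\right) = \left(36 + 0\right) \left(7 - 17\right) = 36 \left(7 - 17\right) = 36 \left(-10\right) = -360$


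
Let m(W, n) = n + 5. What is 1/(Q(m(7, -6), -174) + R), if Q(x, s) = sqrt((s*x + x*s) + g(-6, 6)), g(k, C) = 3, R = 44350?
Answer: 44350/1966922149 - 3*sqrt(39)/1966922149 ≈ 2.2538e-5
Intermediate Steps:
m(W, n) = 5 + n
Q(x, s) = sqrt(3 + 2*s*x) (Q(x, s) = sqrt((s*x + x*s) + 3) = sqrt((s*x + s*x) + 3) = sqrt(2*s*x + 3) = sqrt(3 + 2*s*x))
1/(Q(m(7, -6), -174) + R) = 1/(sqrt(3 + 2*(-174)*(5 - 6)) + 44350) = 1/(sqrt(3 + 2*(-174)*(-1)) + 44350) = 1/(sqrt(3 + 348) + 44350) = 1/(sqrt(351) + 44350) = 1/(3*sqrt(39) + 44350) = 1/(44350 + 3*sqrt(39))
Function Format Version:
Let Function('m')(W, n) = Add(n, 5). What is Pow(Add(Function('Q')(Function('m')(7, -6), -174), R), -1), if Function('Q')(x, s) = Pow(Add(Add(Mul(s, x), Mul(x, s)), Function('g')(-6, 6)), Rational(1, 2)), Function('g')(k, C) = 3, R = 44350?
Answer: Add(Rational(44350, 1966922149), Mul(Rational(-3, 1966922149), Pow(39, Rational(1, 2)))) ≈ 2.2538e-5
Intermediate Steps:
Function('m')(W, n) = Add(5, n)
Function('Q')(x, s) = Pow(Add(3, Mul(2, s, x)), Rational(1, 2)) (Function('Q')(x, s) = Pow(Add(Add(Mul(s, x), Mul(x, s)), 3), Rational(1, 2)) = Pow(Add(Add(Mul(s, x), Mul(s, x)), 3), Rational(1, 2)) = Pow(Add(Mul(2, s, x), 3), Rational(1, 2)) = Pow(Add(3, Mul(2, s, x)), Rational(1, 2)))
Pow(Add(Function('Q')(Function('m')(7, -6), -174), R), -1) = Pow(Add(Pow(Add(3, Mul(2, -174, Add(5, -6))), Rational(1, 2)), 44350), -1) = Pow(Add(Pow(Add(3, Mul(2, -174, -1)), Rational(1, 2)), 44350), -1) = Pow(Add(Pow(Add(3, 348), Rational(1, 2)), 44350), -1) = Pow(Add(Pow(351, Rational(1, 2)), 44350), -1) = Pow(Add(Mul(3, Pow(39, Rational(1, 2))), 44350), -1) = Pow(Add(44350, Mul(3, Pow(39, Rational(1, 2)))), -1)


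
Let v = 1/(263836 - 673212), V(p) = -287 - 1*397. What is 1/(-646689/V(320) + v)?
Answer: 23334432/22061579615 ≈ 0.0010577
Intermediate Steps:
V(p) = -684 (V(p) = -287 - 397 = -684)
v = -1/409376 (v = 1/(-409376) = -1/409376 ≈ -2.4427e-6)
1/(-646689/V(320) + v) = 1/(-646689/(-684) - 1/409376) = 1/(-646689*(-1/684) - 1/409376) = 1/(215563/228 - 1/409376) = 1/(22061579615/23334432) = 23334432/22061579615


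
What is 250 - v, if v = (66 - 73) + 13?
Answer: 244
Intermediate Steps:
v = 6 (v = -7 + 13 = 6)
250 - v = 250 - 1*6 = 250 - 6 = 244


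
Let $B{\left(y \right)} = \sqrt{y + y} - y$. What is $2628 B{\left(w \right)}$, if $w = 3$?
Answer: $-7884 + 2628 \sqrt{6} \approx -1446.7$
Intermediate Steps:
$B{\left(y \right)} = - y + \sqrt{2} \sqrt{y}$ ($B{\left(y \right)} = \sqrt{2 y} - y = \sqrt{2} \sqrt{y} - y = - y + \sqrt{2} \sqrt{y}$)
$2628 B{\left(w \right)} = 2628 \left(\left(-1\right) 3 + \sqrt{2} \sqrt{3}\right) = 2628 \left(-3 + \sqrt{6}\right) = -7884 + 2628 \sqrt{6}$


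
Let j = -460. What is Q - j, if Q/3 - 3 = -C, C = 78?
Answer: 235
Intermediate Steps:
Q = -225 (Q = 9 + 3*(-1*78) = 9 + 3*(-78) = 9 - 234 = -225)
Q - j = -225 - 1*(-460) = -225 + 460 = 235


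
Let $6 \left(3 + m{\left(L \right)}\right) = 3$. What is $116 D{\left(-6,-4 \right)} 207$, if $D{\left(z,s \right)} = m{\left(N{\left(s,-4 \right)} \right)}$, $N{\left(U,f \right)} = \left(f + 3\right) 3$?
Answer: $-60030$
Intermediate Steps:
$N{\left(U,f \right)} = 9 + 3 f$ ($N{\left(U,f \right)} = \left(3 + f\right) 3 = 9 + 3 f$)
$m{\left(L \right)} = - \frac{5}{2}$ ($m{\left(L \right)} = -3 + \frac{1}{6} \cdot 3 = -3 + \frac{1}{2} = - \frac{5}{2}$)
$D{\left(z,s \right)} = - \frac{5}{2}$
$116 D{\left(-6,-4 \right)} 207 = 116 \left(- \frac{5}{2}\right) 207 = \left(-290\right) 207 = -60030$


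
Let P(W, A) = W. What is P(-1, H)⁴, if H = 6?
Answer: 1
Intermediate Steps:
P(-1, H)⁴ = (-1)⁴ = 1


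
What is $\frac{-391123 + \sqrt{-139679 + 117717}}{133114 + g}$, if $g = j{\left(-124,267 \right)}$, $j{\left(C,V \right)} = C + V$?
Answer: $- \frac{391123}{133257} + \frac{i \sqrt{21962}}{133257} \approx -2.9351 + 0.0011121 i$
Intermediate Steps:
$g = 143$ ($g = -124 + 267 = 143$)
$\frac{-391123 + \sqrt{-139679 + 117717}}{133114 + g} = \frac{-391123 + \sqrt{-139679 + 117717}}{133114 + 143} = \frac{-391123 + \sqrt{-21962}}{133257} = \left(-391123 + i \sqrt{21962}\right) \frac{1}{133257} = - \frac{391123}{133257} + \frac{i \sqrt{21962}}{133257}$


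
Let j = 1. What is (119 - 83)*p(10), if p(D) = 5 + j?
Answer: 216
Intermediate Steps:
p(D) = 6 (p(D) = 5 + 1 = 6)
(119 - 83)*p(10) = (119 - 83)*6 = 36*6 = 216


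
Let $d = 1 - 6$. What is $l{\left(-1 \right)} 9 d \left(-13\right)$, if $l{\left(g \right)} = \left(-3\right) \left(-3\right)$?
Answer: $5265$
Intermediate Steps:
$l{\left(g \right)} = 9$
$d = -5$ ($d = 1 - 6 = -5$)
$l{\left(-1 \right)} 9 d \left(-13\right) = 9 \cdot 9 \left(-5\right) \left(-13\right) = 9 \left(-45\right) \left(-13\right) = \left(-405\right) \left(-13\right) = 5265$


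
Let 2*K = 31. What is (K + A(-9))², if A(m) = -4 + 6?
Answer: 1225/4 ≈ 306.25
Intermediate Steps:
A(m) = 2
K = 31/2 (K = (½)*31 = 31/2 ≈ 15.500)
(K + A(-9))² = (31/2 + 2)² = (35/2)² = 1225/4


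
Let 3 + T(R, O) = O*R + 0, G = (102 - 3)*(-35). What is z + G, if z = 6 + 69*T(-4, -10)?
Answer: -906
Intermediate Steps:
G = -3465 (G = 99*(-35) = -3465)
T(R, O) = -3 + O*R (T(R, O) = -3 + (O*R + 0) = -3 + O*R)
z = 2559 (z = 6 + 69*(-3 - 10*(-4)) = 6 + 69*(-3 + 40) = 6 + 69*37 = 6 + 2553 = 2559)
z + G = 2559 - 3465 = -906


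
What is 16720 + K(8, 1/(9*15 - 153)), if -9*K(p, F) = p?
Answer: 150472/9 ≈ 16719.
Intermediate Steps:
K(p, F) = -p/9
16720 + K(8, 1/(9*15 - 153)) = 16720 - ⅑*8 = 16720 - 8/9 = 150472/9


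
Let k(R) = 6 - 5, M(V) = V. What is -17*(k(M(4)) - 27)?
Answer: 442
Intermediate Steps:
k(R) = 1
-17*(k(M(4)) - 27) = -17*(1 - 27) = -17*(-26) = 442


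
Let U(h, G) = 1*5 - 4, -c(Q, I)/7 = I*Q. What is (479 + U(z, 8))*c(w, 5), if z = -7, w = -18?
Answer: 302400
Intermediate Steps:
c(Q, I) = -7*I*Q
U(h, G) = 1 (U(h, G) = 5 - 4 = 1)
(479 + U(z, 8))*c(w, 5) = (479 + 1)*(-7*5*(-18)) = 480*630 = 302400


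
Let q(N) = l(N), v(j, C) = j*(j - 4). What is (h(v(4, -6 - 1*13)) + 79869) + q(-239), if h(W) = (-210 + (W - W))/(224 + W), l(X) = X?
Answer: 1274065/16 ≈ 79629.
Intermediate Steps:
v(j, C) = j*(-4 + j)
q(N) = N
h(W) = -210/(224 + W) (h(W) = (-210 + 0)/(224 + W) = -210/(224 + W))
(h(v(4, -6 - 1*13)) + 79869) + q(-239) = (-210/(224 + 4*(-4 + 4)) + 79869) - 239 = (-210/(224 + 4*0) + 79869) - 239 = (-210/(224 + 0) + 79869) - 239 = (-210/224 + 79869) - 239 = (-210*1/224 + 79869) - 239 = (-15/16 + 79869) - 239 = 1277889/16 - 239 = 1274065/16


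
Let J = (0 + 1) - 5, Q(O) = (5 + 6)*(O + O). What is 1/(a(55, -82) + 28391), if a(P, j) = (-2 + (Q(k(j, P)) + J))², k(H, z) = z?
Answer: 1/1478007 ≈ 6.7659e-7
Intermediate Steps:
Q(O) = 22*O (Q(O) = 11*(2*O) = 22*O)
J = -4 (J = 1 - 5 = -4)
a(P, j) = (-6 + 22*P)² (a(P, j) = (-2 + (22*P - 4))² = (-2 + (-4 + 22*P))² = (-6 + 22*P)²)
1/(a(55, -82) + 28391) = 1/(4*(-3 + 11*55)² + 28391) = 1/(4*(-3 + 605)² + 28391) = 1/(4*602² + 28391) = 1/(4*362404 + 28391) = 1/(1449616 + 28391) = 1/1478007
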